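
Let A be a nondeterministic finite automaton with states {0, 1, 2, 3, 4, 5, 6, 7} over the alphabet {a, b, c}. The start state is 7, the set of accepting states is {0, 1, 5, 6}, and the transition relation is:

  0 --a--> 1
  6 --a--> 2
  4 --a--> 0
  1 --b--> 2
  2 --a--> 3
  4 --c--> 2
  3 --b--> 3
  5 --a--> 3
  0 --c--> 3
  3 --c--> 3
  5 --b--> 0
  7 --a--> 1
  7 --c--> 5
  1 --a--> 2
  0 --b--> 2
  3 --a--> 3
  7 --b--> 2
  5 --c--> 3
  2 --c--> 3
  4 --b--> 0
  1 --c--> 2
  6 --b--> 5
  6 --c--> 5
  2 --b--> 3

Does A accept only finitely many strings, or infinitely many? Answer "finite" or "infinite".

The useful states (reachable from 7 and able to reach an accepting state) are {0, 1, 5, 7}.
Restricted to these states the transition graph has no cycle, so every accepting path has bounded length and L is finite.

finite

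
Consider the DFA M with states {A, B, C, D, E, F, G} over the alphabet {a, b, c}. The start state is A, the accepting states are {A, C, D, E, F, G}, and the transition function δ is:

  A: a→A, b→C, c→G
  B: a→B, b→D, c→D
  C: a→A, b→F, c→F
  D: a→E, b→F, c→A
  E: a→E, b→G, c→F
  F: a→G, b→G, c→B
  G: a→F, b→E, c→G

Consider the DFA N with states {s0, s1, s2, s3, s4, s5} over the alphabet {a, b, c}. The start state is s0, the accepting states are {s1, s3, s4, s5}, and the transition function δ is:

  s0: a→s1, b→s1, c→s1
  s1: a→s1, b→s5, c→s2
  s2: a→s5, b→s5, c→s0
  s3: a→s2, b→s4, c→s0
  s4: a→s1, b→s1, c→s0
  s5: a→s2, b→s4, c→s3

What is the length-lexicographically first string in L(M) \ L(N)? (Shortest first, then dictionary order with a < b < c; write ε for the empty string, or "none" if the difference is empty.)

ε

The empty string ε is accepted by M but not by N.
Since ε is the unique shortest string, it is the required witness.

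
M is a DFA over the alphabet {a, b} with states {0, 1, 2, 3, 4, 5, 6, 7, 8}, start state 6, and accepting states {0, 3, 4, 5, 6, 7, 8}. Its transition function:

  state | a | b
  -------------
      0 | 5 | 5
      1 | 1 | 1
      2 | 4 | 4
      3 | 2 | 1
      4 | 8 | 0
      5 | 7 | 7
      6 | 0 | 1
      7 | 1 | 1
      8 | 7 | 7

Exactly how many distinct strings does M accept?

The useful subgraph on states {0, 5, 6, 7} is acyclic, so L(M) is finite; the longest accepting path visits 4 useful states, giving maximum string length 3.
Counting accepting paths from 6 by length: 1 of length 0, 1 of length 1, 2 of length 2, 4 of length 3. Total 8.

8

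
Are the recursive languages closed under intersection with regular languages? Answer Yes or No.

A regular language is decidable (simulate its DFA), so run that check and the decider for L and accept iff both accept; everything halts.
So the recursive languages are closed under intersection with a regular language.

Yes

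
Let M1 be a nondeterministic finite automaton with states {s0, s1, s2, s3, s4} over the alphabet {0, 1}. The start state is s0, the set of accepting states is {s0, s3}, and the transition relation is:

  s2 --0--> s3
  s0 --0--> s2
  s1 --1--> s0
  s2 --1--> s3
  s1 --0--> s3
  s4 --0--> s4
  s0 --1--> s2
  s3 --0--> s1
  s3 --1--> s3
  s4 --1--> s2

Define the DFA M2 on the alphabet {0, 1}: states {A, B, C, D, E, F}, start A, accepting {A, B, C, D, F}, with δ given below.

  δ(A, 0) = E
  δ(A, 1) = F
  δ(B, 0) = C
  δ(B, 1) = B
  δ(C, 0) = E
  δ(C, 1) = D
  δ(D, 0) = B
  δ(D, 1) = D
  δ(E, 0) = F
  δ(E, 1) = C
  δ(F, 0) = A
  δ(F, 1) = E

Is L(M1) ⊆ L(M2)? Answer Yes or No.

No

The string 11 is in L(M1) but not in L(M2).
So L(M1) ⊄ L(M2).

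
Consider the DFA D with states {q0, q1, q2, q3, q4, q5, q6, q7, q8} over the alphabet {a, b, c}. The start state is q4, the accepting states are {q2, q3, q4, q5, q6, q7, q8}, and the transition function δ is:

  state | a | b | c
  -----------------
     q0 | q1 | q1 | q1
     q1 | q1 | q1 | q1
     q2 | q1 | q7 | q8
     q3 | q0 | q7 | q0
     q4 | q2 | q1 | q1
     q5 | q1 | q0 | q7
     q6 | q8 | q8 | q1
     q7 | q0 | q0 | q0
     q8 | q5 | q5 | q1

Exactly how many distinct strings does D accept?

The useful subgraph on states {q2, q4, q5, q7, q8} is acyclic, so L(D) is finite; the longest accepting path visits 5 useful states, giving maximum string length 4.
Counting accepting paths from q4 by length: 1 of length 0, 1 of length 1, 2 of length 2, 2 of length 3, 2 of length 4. Total 8.

8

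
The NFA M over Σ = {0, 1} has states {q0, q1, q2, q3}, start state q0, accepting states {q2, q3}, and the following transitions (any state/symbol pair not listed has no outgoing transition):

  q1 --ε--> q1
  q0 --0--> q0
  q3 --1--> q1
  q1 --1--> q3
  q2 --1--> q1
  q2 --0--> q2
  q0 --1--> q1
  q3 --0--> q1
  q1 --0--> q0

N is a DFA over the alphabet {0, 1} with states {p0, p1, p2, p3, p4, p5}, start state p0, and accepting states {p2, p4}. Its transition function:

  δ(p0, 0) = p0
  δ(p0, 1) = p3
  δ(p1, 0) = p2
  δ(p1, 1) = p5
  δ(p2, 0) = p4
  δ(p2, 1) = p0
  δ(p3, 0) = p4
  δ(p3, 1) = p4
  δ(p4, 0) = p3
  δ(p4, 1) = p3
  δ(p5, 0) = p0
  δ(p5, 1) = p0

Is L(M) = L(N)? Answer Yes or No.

The string 10011 is accepted by M but rejected by N.
So L(M) ≠ L(N).

No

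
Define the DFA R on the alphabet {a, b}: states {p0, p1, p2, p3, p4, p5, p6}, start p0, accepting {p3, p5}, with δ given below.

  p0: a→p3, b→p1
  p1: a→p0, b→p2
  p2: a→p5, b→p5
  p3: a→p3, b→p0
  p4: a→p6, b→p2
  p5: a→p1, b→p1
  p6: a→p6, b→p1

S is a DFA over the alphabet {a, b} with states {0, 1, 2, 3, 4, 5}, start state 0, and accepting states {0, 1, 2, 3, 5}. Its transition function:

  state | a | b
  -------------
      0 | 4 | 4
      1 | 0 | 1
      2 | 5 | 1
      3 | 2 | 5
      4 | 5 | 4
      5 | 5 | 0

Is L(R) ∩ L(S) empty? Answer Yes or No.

No

The string aa is accepted by both R and S.
Hence L(R) ∩ L(S) ≠ ∅.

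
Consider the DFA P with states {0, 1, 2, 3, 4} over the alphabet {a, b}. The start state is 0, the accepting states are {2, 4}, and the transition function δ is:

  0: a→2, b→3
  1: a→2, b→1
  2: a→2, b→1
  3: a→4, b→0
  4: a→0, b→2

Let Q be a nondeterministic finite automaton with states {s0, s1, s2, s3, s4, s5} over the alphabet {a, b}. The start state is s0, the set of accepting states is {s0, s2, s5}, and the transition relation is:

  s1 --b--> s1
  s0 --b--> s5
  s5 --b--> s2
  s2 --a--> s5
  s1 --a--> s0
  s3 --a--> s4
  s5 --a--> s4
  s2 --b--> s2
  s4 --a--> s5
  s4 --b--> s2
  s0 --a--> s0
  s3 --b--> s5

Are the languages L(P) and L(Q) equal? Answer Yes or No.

No

The string ba is accepted by P but rejected by Q.
So L(P) ≠ L(Q).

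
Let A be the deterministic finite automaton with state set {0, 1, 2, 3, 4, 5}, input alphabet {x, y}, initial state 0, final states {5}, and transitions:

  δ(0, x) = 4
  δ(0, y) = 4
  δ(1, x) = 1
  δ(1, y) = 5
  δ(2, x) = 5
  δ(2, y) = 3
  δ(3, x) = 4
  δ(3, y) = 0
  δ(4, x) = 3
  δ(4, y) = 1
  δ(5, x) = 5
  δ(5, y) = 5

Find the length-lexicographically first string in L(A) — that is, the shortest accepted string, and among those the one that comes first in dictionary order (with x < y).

A breadth-first search from 0 reaches an accepting state first via the path 0 → 4 → 1 → 5 on input xyy.
No string of length < 3 is accepted (BFS exhausts all shorter strings without reaching an accepting state), and xyy is the lexicographically least accepting string of length 3.

xyy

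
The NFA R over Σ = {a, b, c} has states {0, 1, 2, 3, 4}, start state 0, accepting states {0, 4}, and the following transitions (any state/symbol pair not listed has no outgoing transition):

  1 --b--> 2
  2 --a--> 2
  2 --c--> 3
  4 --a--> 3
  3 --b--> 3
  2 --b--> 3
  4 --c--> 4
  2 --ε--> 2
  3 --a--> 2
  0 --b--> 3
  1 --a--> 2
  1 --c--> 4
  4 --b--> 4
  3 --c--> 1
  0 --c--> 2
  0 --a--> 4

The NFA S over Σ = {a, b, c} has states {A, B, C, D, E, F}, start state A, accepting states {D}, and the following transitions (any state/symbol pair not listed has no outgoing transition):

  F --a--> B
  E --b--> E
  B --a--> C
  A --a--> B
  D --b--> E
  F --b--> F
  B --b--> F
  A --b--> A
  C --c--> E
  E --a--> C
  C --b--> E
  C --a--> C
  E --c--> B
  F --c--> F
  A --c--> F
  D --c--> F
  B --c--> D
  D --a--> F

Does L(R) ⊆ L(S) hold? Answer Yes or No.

The empty string ε is in L(R) but not in L(S).
So L(R) ⊄ L(S).

No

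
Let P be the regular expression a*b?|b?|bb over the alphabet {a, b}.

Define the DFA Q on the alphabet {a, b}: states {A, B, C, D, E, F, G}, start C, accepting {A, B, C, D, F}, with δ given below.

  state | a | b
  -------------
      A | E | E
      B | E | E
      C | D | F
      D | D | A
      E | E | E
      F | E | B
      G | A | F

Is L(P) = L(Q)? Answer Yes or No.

Converting the expression P to a DFA (subset construction, then merging equivalent states) gives the minimal DFA with states {p0, p1, p2, p3, p4}, start state p0, accepting states {p0, p1, p2, p3} and transitions p0: a→p1, b→p2; p1: a→p1, b→p3; p2: a→p4, b→p3; p3: a→p4, b→p4; p4: a→p4, b→p4.
Exploring the product automaton P × Q from the start pair (p0, C), following both machines on each input symbol, reaches 6 state pairs: (p0, C), (p1, D), (p2, F), (p3, A), (p4, E), (p3, B).
P accepts in {p0, p1, p2, p3} and Q accepts in {A, B, C, D, F}. In every reachable pair the two components are either both accepting — (p0, C), (p1, D), (p2, F), (p3, A), (p3, B) — or both non-accepting, so no string is accepted by exactly one of the machines: L(P) \ L(Q) and L(Q) \ L(P) are both empty.
Hence every string is accepted by P iff it is accepted by Q, and the two languages coincide.

Yes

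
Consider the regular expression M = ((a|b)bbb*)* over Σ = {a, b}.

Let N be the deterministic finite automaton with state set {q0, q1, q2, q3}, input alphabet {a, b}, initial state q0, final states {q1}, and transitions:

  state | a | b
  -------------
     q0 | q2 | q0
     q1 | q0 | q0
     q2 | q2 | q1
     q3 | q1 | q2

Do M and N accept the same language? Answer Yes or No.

The empty string ε is accepted by M but rejected by N.
So L(M) ≠ L(N).

No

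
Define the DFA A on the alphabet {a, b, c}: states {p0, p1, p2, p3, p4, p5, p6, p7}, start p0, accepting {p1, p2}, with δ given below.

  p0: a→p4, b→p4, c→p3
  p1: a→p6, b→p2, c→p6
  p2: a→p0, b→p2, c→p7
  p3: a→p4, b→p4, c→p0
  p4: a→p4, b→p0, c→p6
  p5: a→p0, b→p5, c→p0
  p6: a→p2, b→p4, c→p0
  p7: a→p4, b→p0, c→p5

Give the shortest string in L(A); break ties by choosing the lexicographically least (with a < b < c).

aca

A breadth-first search from p0 reaches an accepting state first via the path p0 → p4 → p6 → p2 on input aca.
No string of length < 3 is accepted (BFS exhausts all shorter strings without reaching an accepting state), and aca is the lexicographically least accepting string of length 3.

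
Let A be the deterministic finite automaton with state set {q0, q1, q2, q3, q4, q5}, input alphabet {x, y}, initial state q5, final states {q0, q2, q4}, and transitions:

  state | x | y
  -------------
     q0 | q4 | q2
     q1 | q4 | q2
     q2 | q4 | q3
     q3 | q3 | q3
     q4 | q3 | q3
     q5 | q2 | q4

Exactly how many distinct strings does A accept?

3

The useful subgraph on states {q2, q4, q5} is acyclic, so L(A) is finite; the longest accepting path visits 3 useful states, giving maximum string length 2.
Counting accepting paths from q5 by length: 2 of length 1, 1 of length 2. Total 3.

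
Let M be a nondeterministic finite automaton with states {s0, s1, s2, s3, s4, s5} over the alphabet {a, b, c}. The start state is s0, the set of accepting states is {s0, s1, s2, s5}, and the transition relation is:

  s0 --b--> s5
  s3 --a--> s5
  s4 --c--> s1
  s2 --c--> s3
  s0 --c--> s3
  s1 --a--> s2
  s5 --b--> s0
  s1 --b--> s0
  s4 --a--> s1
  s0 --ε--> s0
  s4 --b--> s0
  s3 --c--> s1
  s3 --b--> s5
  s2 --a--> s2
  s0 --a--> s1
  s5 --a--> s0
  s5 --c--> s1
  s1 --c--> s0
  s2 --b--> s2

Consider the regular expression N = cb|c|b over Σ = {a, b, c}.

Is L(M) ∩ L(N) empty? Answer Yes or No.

The string b is accepted by both M and N.
Hence L(M) ∩ L(N) ≠ ∅.

No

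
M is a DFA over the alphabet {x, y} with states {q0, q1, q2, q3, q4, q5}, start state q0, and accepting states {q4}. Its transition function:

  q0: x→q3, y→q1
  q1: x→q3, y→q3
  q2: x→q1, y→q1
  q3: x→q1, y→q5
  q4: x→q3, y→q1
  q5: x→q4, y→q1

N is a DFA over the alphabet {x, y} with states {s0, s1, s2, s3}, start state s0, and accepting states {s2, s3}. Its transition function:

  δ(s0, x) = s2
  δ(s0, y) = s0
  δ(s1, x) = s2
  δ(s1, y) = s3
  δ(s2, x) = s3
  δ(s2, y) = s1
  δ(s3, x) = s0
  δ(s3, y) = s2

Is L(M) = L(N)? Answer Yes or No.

No

The string yyxyyx is accepted by M but rejected by N.
So L(M) ≠ L(N).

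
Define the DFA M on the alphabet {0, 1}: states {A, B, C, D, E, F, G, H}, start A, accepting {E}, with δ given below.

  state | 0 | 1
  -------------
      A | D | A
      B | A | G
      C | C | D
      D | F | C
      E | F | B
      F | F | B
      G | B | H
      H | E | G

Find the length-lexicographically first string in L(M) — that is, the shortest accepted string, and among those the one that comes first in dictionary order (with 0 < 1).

001110

A breadth-first search from A reaches an accepting state first via the path A → D → F → B → G → H → E on input 001110.
No string of length < 6 is accepted (BFS exhausts all shorter strings without reaching an accepting state), and 001110 is the lexicographically least accepting string of length 6.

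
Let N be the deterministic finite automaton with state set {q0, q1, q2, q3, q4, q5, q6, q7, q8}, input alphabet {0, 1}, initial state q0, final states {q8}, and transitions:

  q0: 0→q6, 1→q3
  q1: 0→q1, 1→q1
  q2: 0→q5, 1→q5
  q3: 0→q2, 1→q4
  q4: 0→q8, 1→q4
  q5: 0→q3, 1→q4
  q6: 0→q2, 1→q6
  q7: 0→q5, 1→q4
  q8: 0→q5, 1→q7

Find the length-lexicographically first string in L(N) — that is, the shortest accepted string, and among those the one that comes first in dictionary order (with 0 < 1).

110

A breadth-first search from q0 reaches an accepting state first via the path q0 → q3 → q4 → q8 on input 110.
No string of length < 3 is accepted (BFS exhausts all shorter strings without reaching an accepting state), and 110 is the lexicographically least accepting string of length 3.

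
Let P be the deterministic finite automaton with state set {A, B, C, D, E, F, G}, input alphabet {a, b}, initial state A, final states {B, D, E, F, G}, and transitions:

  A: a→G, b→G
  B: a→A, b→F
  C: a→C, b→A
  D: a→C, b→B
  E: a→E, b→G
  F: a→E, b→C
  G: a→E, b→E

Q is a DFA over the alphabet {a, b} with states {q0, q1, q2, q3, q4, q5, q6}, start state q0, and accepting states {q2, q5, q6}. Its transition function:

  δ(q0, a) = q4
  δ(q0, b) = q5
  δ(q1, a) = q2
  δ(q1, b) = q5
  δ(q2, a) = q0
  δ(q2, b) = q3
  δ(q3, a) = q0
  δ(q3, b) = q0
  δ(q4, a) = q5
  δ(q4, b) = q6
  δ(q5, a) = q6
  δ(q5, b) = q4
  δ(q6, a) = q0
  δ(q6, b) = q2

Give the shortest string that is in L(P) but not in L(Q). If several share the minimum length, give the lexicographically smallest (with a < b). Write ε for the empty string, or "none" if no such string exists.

The string a is accepted by P but not by Q.
No shorter string lies in the difference, and a is the lexicographically first length-1 string in L(P) \ L(Q).

a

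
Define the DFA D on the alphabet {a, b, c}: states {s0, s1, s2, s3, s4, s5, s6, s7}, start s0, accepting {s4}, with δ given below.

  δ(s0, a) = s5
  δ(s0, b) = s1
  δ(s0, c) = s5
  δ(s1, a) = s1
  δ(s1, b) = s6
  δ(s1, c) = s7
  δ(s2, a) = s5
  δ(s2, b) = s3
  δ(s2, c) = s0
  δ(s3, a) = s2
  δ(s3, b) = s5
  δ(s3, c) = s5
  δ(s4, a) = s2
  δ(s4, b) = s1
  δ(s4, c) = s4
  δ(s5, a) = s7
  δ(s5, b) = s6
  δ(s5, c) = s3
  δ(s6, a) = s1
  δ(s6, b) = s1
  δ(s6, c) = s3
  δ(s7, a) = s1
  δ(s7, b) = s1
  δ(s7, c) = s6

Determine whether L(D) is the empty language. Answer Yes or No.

The states reachable from the start state are {s0, s1, s2, s3, s5, s6, s7}.
None of the accepting states {s4} is reachable, so no string is accepted and L(D) = ∅.

Yes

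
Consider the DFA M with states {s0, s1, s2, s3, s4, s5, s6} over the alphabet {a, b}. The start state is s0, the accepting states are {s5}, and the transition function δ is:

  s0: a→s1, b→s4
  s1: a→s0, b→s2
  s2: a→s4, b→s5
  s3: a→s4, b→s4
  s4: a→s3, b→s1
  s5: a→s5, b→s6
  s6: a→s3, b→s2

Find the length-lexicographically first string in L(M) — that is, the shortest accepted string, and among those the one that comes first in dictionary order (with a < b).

A breadth-first search from s0 reaches an accepting state first via the path s0 → s1 → s2 → s5 on input abb.
No string of length < 3 is accepted (BFS exhausts all shorter strings without reaching an accepting state), and abb is the lexicographically least accepting string of length 3.

abb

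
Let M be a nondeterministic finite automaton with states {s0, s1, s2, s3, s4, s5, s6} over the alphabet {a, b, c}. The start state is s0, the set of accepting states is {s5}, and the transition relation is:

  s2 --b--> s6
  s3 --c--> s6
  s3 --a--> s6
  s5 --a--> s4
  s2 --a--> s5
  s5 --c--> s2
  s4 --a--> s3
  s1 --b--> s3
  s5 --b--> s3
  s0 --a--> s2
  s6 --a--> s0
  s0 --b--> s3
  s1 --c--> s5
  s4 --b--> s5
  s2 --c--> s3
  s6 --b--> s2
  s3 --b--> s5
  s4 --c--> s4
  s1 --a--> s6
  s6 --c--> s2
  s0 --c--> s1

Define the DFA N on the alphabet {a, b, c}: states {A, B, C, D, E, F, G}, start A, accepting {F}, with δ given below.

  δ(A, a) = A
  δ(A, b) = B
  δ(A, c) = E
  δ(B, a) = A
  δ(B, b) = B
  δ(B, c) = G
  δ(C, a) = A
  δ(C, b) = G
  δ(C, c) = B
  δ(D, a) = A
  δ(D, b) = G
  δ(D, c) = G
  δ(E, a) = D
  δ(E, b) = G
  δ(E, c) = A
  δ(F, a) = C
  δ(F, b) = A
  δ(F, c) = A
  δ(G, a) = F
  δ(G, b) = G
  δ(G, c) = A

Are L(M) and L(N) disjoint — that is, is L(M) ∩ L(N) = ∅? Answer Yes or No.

The string abca is accepted by both M and N.
Hence L(M) ∩ L(N) ≠ ∅.

No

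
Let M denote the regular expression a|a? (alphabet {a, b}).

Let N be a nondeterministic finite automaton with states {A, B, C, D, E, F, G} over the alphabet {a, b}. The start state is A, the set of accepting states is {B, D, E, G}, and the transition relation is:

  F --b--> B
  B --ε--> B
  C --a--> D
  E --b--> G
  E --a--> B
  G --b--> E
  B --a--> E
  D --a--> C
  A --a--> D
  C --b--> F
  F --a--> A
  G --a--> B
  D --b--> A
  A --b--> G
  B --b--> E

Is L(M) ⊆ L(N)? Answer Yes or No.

No

The empty string ε is in L(M) but not in L(N).
So L(M) ⊄ L(N).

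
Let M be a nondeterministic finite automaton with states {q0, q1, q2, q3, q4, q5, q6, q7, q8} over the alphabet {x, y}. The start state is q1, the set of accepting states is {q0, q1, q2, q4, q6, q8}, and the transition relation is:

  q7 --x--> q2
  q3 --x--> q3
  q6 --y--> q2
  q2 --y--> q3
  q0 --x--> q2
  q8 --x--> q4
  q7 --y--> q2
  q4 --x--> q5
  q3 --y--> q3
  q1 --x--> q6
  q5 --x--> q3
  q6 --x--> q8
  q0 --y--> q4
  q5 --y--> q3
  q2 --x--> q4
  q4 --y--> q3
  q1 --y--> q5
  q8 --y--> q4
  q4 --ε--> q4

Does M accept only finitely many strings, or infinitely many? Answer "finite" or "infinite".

The useful states (reachable from q1 and able to reach an accepting state) are {q1, q2, q4, q6, q8}.
Restricted to these states the transition graph has no cycle, so every accepting path has bounded length and L is finite.

finite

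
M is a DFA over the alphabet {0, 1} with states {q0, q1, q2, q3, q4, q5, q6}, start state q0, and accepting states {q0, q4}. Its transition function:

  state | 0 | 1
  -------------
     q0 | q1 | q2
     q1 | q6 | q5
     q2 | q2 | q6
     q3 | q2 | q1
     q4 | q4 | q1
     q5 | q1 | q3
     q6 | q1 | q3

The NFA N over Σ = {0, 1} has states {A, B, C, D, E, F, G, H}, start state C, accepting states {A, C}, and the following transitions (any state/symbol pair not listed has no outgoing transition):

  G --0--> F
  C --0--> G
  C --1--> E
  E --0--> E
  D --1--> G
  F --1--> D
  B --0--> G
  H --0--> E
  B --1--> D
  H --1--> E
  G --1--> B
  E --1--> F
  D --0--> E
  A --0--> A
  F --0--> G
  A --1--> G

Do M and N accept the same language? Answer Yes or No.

Exploring the product automaton M × N from the start pair (q0, C), following both machines on each input symbol, reaches 6 state pairs: (q0, C), (q1, G), (q2, E), (q6, F), (q5, B), (q3, D).
M accepts in {q0, q4} and N accepts in {A, C}. In every reachable pair the two components are either both accepting — (q0, C) — or both non-accepting, so no string is accepted by exactly one of the machines: L(M) \ L(N) and L(N) \ L(M) are both empty.
Hence every string is accepted by M iff it is accepted by N, and the two languages coincide.

Yes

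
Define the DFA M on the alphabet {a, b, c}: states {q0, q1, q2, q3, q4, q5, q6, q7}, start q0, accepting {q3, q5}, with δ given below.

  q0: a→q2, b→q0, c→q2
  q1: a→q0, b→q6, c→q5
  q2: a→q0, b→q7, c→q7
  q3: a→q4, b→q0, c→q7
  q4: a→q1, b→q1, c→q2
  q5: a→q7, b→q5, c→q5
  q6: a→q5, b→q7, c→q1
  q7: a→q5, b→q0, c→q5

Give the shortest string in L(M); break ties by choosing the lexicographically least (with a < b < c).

A breadth-first search from q0 reaches an accepting state first via the path q0 → q2 → q7 → q5 on input aba.
No string of length < 3 is accepted (BFS exhausts all shorter strings without reaching an accepting state), and aba is the lexicographically least accepting string of length 3.

aba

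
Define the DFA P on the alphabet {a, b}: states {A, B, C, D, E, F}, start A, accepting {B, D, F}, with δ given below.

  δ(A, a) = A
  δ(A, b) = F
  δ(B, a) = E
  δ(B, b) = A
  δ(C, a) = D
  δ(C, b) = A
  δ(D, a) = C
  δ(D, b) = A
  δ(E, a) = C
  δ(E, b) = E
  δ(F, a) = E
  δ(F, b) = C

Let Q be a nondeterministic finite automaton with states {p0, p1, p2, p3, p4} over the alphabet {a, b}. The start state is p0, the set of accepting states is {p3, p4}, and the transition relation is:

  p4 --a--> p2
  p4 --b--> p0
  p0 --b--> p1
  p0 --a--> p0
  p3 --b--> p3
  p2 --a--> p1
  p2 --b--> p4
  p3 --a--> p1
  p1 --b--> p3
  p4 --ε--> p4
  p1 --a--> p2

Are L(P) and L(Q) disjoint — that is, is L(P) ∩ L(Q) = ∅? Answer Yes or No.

No

The string bbbb is accepted by both P and Q.
Hence L(P) ∩ L(Q) ≠ ∅.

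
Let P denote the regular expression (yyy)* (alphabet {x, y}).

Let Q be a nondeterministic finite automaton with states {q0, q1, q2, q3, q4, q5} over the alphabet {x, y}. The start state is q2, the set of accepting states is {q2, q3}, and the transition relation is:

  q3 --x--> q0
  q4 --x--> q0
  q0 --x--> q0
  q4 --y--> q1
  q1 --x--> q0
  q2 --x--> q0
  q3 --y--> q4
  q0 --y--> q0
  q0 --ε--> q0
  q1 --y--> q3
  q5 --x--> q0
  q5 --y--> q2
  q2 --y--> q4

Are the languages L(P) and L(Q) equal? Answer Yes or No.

Yes

Converting the expression P to a DFA (subset construction, then merging equivalent states) gives the minimal DFA with states {p0, p1, p2, p3}, start state p0, accepting states {p0} and transitions p0: x→p1, y→p2; p1: x→p1, y→p1; p2: x→p1, y→p3; p3: x→p1, y→p0.
Exploring the product automaton P × Q from the start pair (p0, q2), following both machines on each input symbol, reaches 5 state pairs: (p0, q2), (p1, q0), (p2, q4), (p3, q1), (p0, q3).
P accepts in {p0} and Q accepts in {q2, q3}. In every reachable pair the two components are either both accepting — (p0, q2), (p0, q3) — or both non-accepting, so no string is accepted by exactly one of the machines: L(P) \ L(Q) and L(Q) \ L(P) are both empty.
Hence every string is accepted by P iff it is accepted by Q, and the two languages coincide.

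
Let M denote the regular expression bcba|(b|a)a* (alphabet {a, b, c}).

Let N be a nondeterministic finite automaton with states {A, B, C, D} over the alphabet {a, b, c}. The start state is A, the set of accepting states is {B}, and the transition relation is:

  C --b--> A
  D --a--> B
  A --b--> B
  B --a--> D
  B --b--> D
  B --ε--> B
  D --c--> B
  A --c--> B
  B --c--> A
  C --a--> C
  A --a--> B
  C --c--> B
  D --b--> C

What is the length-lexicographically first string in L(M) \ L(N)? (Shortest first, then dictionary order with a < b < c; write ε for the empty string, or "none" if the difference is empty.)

The string aa is accepted by M but not by N.
No shorter string lies in the difference, and aa is the lexicographically first length-2 string in L(M) \ L(N).

aa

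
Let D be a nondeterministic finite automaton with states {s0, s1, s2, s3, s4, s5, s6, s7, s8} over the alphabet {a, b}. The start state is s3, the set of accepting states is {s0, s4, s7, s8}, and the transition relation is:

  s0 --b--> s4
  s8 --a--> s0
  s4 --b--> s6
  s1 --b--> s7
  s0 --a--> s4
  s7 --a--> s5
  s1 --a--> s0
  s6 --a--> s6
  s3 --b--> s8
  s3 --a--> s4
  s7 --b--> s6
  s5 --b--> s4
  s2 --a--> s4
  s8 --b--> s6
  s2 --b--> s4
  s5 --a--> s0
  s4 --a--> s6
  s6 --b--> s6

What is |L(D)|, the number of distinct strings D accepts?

5

The useful subgraph on states {s0, s3, s4, s8} is acyclic, so L(D) is finite; the longest accepting path visits 4 useful states, giving maximum string length 3.
Counting accepting paths from s3 by length: 2 of length 1, 1 of length 2, 2 of length 3. Total 5.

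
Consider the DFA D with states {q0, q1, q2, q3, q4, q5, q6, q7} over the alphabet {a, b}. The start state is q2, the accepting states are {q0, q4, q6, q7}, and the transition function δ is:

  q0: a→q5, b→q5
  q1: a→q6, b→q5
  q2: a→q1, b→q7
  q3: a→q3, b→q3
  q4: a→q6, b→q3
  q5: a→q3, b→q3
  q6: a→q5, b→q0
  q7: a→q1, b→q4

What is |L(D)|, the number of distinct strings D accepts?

The useful subgraph on states {q0, q1, q2, q4, q6, q7} is acyclic, so L(D) is finite; the longest accepting path visits 5 useful states, giving maximum string length 4.
Counting accepting paths from q2 by length: 1 of length 1, 2 of length 2, 3 of length 3, 2 of length 4. Total 8.

8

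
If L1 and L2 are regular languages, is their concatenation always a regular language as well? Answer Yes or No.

If R₁ and R₂ are regular expressions for the two languages then R₁R₂ denotes L₁L₂; on automata, add ε-moves from every accepting state of an NFA for L₁ to the start state of an NFA for L₂ and keep only the second machine's accepting states.
So the regular languages are closed under concatenation.

Yes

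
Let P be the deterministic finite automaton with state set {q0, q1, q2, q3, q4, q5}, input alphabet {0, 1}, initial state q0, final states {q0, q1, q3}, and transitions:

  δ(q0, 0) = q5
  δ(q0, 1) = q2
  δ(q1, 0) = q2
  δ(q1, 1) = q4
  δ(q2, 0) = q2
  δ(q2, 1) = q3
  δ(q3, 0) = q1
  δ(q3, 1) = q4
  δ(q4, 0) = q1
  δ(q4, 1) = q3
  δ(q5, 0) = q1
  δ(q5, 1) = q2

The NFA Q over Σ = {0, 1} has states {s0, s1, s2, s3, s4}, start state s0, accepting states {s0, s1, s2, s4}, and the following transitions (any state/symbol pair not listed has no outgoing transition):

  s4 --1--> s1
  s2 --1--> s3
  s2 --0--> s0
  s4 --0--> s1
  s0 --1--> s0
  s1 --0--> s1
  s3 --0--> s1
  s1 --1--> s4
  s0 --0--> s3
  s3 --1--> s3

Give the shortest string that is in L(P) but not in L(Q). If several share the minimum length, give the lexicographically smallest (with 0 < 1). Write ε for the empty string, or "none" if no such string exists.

The string 011 is accepted by P but not by Q.
No shorter string lies in the difference, and 011 is the lexicographically first length-3 string in L(P) \ L(Q).

011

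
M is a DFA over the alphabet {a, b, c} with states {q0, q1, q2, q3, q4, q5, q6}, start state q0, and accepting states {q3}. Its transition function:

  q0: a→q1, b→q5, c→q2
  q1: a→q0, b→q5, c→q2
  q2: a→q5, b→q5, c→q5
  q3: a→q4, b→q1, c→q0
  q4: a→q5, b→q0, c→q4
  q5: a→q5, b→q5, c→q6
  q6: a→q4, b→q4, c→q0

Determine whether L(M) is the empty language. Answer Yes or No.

Yes

The states reachable from the start state are {q0, q1, q2, q4, q5, q6}.
None of the accepting states {q3} is reachable, so no string is accepted and L(M) = ∅.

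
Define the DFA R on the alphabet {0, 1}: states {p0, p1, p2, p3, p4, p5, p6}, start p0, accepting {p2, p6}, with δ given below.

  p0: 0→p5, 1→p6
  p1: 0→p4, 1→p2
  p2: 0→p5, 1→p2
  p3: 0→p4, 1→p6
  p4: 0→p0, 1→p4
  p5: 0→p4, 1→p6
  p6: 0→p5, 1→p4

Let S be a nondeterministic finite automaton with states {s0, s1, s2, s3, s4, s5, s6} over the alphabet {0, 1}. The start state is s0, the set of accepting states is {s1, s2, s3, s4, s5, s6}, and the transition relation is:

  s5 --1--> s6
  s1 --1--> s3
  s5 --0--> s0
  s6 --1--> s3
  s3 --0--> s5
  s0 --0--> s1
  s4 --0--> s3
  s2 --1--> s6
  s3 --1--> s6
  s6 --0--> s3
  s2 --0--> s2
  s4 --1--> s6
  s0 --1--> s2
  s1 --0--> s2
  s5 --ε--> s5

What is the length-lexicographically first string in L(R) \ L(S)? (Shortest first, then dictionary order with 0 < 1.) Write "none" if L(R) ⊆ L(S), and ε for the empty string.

none

Exploring the product automaton R × S from the start pair (p0, s0), following both machines on each input symbol, reaches 19 state pairs: (p0, s0), (p5, s1), (p6, s2), (p4, s2), (p6, s3), (p5, s2), (p4, s6), (p0, s2), (p5, s5), (p6, s6), (p0, s3), (p4, s3), (p4, s0), (p5, s3), (p0, s5), (p0, s1), (p4, s5), (p5, s0), (p4, s1).
R accepts in {p2, p6} and S accepts in {s1, s2, s3, s4, s5, s6}. The reachable pairs whose R-component is accepting are (p6, s2), (p6, s3), (p6, s6); in each of them the S-component is accepting too, so the product for L(R) \ L(S) (R-component accepting, S-component rejecting) has no reachable accepting pair and the difference is empty.
So every string accepted by R is also accepted by S: L(R) \ L(S) = ∅ and there is no such string.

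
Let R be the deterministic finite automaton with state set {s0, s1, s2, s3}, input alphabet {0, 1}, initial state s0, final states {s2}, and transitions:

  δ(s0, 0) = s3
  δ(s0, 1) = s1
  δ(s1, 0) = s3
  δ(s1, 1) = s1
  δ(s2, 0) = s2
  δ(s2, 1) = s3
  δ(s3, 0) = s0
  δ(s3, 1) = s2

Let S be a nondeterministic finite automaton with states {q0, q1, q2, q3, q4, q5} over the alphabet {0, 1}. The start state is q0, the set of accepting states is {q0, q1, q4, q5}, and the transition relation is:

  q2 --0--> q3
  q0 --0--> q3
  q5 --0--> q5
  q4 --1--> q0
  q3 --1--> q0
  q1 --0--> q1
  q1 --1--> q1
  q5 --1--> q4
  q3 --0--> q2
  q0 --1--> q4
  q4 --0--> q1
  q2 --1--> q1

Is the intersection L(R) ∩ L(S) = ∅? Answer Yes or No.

No

The string 01 is accepted by both R and S.
Hence L(R) ∩ L(S) ≠ ∅.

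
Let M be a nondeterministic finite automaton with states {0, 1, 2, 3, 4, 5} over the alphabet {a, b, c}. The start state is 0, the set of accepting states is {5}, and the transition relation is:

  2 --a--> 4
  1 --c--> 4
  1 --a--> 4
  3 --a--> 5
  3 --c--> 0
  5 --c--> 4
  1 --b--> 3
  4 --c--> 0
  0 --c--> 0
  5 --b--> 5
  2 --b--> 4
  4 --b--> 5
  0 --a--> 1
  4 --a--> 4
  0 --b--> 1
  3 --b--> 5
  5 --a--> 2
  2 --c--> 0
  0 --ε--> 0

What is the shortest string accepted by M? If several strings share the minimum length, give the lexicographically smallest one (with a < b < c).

aab

A breadth-first search from 0 reaches an accepting state first via the path 0 → 1 → 4 → 5 on input aab.
No string of length < 3 is accepted (BFS exhausts all shorter strings without reaching an accepting state), and aab is the lexicographically least accepting string of length 3.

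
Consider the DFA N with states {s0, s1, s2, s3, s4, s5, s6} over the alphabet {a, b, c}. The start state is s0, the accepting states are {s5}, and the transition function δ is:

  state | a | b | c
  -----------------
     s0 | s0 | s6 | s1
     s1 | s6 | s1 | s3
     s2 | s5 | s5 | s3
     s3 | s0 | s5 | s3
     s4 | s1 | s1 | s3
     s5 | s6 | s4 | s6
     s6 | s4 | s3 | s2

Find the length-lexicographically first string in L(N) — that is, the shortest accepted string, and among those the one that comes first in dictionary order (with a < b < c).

bbb

A breadth-first search from s0 reaches an accepting state first via the path s0 → s6 → s3 → s5 on input bbb.
No string of length < 3 is accepted (BFS exhausts all shorter strings without reaching an accepting state), and bbb is the lexicographically least accepting string of length 3.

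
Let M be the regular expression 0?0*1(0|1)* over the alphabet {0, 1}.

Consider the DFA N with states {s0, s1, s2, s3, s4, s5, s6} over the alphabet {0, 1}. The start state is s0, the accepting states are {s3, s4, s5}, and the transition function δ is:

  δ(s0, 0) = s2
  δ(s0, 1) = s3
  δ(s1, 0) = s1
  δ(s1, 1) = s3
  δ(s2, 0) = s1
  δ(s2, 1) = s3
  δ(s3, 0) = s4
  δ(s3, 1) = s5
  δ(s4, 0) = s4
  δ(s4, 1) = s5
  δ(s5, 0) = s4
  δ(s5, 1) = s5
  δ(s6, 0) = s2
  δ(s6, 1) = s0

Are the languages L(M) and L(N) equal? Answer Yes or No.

Converting the expression M to a DFA (subset construction, then merging equivalent states) gives the minimal DFA with states {m0, m1}, start state m0, accepting states {m1} and transitions m0: 0→m0, 1→m1; m1: 0→m1, 1→m1.
Exploring the product automaton M × N from the start pair (m0, s0), following both machines on each input symbol, reaches 6 state pairs: (m0, s0), (m0, s2), (m1, s3), (m0, s1), (m1, s4), (m1, s5).
M accepts in {m1} and N accepts in {s3, s4, s5}. In every reachable pair the two components are either both accepting — (m1, s3), (m1, s4), (m1, s5) — or both non-accepting, so no string is accepted by exactly one of the machines: L(M) \ L(N) and L(N) \ L(M) are both empty.
Hence every string is accepted by M iff it is accepted by N, and the two languages coincide.

Yes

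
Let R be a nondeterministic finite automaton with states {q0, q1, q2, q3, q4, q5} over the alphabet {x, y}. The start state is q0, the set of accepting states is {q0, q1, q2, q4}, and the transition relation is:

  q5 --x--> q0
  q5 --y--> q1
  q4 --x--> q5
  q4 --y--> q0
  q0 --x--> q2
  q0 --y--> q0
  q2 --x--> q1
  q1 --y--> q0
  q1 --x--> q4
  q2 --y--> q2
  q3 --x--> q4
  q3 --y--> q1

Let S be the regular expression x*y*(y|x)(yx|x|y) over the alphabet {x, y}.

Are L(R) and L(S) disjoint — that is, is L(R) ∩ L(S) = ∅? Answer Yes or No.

The string xx is accepted by both R and S.
Hence L(R) ∩ L(S) ≠ ∅.

No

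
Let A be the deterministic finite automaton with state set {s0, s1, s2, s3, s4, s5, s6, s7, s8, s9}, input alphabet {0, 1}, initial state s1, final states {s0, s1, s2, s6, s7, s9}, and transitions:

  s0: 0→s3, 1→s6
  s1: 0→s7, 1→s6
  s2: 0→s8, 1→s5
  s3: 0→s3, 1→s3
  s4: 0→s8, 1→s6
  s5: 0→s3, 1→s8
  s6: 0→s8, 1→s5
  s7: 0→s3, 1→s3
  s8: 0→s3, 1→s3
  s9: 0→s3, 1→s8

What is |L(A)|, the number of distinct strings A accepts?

3

The useful subgraph on states {s1, s6, s7} is acyclic, so L(A) is finite; the longest accepting path visits 2 useful states, giving maximum string length 1.
Counting accepting paths from s1 by length: 1 of length 0, 2 of length 1. Total 3.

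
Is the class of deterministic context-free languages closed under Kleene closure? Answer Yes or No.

L = {c aⁿbⁿ : n≥0} ∪ {cc aⁿb²ⁿ : n≥0} is a DCFL (the number of leading c's fixes which ratio the DPDA checks), but L* is not. Every word of L starts with c, so in a factorisation of the string cc aⁱbʲ (i≥1) into words of L each factor begins at one of the two c's: either the whole string is a single word of L (forcing j = 2i), or it splits as c · (c aⁱbʲ) with c ∈ L (take n = 0) and c aⁱbʲ ∈ L (forcing j = i). Thus L* ∩ cca⁺b* = {cc aⁿbⁿ : n≥1} ∪ {cc aⁿb²ⁿ : n≥1}. A DPDA for L* would give one for this intersection with a regular set, and, started from its configuration after reading cc, one for {aⁿbⁿ : n≥1} ∪ {aⁿb²ⁿ : n≥1}, which no deterministic PDA accepts (a DPDA for it would have a single run on aⁿb²ⁿ, accepting after the prefix aⁿbⁿ and accepting again after n more b's; an ordinary PDA that simulates it on a's and b's and, at any moment when it is accepting, may switch to reading only a fresh letter d while feeding each d to the simulation as a b, would accept aⁱbʲdᵏ (k≥1) exactly when both aⁱbʲ and aⁱbʲ⁺ᵏ are in the language, i.e. its language intersected with the regular set a*b*d⁺ would be exactly {aⁿbⁿdⁿ : n≥1} — impossible, since context-free languages are closed under intersection with regular sets and {aⁿbⁿdⁿ} is not context-free). So L* is not a DCFL.

No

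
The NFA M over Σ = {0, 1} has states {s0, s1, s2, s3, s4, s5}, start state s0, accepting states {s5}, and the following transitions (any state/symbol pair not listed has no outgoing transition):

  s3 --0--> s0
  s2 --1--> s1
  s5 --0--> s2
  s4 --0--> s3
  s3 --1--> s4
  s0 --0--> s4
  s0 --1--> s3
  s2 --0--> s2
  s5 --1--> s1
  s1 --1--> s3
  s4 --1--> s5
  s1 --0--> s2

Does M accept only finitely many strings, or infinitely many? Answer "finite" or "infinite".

infinite

State s0 is reachable from the start and can reach an accepting state, and it lies on the cycle s0 → s3 → s0.
Traversing that cycle any number of times yields accepted strings of unbounded length, so the language is infinite.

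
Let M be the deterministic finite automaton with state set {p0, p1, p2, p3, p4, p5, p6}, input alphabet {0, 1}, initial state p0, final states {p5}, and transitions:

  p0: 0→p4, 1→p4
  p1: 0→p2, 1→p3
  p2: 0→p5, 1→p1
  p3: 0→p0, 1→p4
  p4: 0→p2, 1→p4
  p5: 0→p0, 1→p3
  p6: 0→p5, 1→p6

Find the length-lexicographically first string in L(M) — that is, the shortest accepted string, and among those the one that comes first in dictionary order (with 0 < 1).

000

A breadth-first search from p0 reaches an accepting state first via the path p0 → p4 → p2 → p5 on input 000.
No string of length < 3 is accepted (BFS exhausts all shorter strings without reaching an accepting state), and 000 is the lexicographically least accepting string of length 3.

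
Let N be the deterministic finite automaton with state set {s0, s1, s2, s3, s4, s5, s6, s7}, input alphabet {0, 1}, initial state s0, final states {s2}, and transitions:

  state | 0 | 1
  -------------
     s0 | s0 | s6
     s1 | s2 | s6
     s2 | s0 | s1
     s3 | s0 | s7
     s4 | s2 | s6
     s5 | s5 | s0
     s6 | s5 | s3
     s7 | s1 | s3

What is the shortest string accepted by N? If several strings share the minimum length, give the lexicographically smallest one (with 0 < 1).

11100

A breadth-first search from s0 reaches an accepting state first via the path s0 → s6 → s3 → s7 → s1 → s2 on input 11100.
No string of length < 5 is accepted (BFS exhausts all shorter strings without reaching an accepting state), and 11100 is the lexicographically least accepting string of length 5.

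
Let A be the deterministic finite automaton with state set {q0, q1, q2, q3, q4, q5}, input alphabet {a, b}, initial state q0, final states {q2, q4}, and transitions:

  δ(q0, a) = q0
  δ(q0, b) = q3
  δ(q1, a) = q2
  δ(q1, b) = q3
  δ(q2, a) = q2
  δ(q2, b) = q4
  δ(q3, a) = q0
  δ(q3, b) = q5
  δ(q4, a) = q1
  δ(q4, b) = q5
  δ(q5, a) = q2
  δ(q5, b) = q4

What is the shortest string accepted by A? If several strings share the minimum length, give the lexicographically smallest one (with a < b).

A breadth-first search from q0 reaches an accepting state first via the path q0 → q3 → q5 → q2 on input bba.
No string of length < 3 is accepted (BFS exhausts all shorter strings without reaching an accepting state), and bba is the lexicographically least accepting string of length 3.

bba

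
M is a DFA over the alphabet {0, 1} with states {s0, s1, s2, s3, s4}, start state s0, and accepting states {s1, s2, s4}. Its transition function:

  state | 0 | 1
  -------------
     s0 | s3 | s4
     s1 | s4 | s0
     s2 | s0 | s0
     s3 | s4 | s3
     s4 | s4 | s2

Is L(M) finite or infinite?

infinite

State s3 is reachable from the start and can reach an accepting state, and it lies on the cycle s3 → s3.
Traversing that cycle any number of times yields accepted strings of unbounded length, so the language is infinite.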